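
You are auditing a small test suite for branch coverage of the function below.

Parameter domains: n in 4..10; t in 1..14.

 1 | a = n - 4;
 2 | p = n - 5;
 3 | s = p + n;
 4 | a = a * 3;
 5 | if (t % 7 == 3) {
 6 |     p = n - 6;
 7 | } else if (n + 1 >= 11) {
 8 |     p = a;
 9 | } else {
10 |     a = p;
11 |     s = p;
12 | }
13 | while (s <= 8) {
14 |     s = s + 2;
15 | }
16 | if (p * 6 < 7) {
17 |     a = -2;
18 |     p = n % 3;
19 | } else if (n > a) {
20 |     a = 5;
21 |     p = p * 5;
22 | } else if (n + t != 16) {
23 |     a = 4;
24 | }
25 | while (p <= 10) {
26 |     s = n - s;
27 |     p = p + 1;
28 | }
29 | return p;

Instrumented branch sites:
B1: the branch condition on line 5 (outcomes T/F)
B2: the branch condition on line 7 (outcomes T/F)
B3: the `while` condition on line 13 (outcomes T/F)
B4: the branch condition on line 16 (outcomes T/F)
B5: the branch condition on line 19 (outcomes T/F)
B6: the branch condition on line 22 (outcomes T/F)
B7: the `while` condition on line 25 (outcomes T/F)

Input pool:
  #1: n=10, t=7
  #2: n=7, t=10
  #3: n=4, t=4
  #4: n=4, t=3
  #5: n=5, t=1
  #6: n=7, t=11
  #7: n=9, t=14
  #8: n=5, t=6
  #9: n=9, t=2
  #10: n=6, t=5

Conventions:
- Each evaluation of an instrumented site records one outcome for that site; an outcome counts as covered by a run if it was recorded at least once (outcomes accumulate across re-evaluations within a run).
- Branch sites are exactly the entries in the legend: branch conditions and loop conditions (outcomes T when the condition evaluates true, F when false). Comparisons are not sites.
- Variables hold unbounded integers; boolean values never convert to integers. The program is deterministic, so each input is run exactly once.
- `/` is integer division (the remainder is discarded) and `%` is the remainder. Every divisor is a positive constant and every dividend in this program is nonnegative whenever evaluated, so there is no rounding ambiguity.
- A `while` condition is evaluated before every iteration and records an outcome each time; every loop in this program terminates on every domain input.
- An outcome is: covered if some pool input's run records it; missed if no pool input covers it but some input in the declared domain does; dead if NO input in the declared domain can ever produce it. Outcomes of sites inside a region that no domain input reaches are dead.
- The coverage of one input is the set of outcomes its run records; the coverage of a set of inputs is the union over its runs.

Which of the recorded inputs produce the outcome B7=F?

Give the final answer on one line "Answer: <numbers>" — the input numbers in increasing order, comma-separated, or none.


input #1 (n=10, t=7): records B7=F
input #2 (n=7, t=10): records B7=F
input #3 (n=4, t=4): records B7=F
input #4 (n=4, t=3): records B7=F
input #5 (n=5, t=1): records B7=F
input #6 (n=7, t=11): records B7=F
input #7 (n=9, t=14): records B7=F
input #8 (n=5, t=6): records B7=F
input #9 (n=9, t=2): records B7=F
input #10 (n=6, t=5): records B7=F
Answer: 1, 2, 3, 4, 5, 6, 7, 8, 9, 10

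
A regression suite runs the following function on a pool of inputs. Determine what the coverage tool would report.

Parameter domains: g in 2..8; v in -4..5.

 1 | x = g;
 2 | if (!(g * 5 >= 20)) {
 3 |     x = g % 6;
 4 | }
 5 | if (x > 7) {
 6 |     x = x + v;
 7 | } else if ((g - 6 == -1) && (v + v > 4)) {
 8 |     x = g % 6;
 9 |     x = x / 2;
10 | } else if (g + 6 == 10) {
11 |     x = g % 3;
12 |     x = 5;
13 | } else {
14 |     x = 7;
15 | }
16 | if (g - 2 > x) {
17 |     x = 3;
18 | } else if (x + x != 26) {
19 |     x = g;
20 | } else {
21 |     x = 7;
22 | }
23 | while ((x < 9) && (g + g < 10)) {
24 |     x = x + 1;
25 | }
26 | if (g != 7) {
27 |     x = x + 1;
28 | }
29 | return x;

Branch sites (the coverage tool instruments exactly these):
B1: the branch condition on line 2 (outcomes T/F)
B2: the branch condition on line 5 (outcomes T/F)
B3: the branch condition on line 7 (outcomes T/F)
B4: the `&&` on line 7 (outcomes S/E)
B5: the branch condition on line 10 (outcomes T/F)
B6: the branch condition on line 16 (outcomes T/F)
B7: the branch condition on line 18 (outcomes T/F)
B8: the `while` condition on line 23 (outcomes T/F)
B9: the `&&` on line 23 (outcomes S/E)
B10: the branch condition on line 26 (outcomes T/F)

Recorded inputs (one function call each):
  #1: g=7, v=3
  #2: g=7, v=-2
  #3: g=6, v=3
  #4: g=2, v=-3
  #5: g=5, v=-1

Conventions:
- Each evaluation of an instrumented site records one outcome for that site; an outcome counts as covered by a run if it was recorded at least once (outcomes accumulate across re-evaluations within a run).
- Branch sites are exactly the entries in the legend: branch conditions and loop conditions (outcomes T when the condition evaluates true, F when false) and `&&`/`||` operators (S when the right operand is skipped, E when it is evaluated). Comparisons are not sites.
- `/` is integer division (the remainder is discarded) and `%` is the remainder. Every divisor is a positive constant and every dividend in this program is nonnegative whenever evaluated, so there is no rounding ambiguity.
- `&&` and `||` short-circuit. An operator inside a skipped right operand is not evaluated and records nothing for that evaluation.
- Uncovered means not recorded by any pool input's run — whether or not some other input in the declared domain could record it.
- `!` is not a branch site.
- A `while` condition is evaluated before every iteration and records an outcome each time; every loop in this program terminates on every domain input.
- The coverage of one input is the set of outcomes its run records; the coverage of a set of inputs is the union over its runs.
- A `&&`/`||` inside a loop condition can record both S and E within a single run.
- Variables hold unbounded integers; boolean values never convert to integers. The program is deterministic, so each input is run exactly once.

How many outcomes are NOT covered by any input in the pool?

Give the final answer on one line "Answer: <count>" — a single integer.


#1 (g=7, v=3) -> covered: B1=F, B2=F, B3=F, B4=S, B5=F, B6=F, B7=T, B8=F, B9=E, B10=F
#2 (g=7, v=-2) -> covered: B1=F, B2=F, B3=F, B4=S, B5=F, B6=F, B7=T, B8=F, B9=E, B10=F
#3 (g=6, v=3) -> covered: B1=F, B2=F, B3=F, B4=S, B5=F, B6=F, B7=T, B8=F, B9=E, B10=T
#4 (g=2, v=-3) -> covered: B1=T, B2=F, B3=F, B4=S, B5=F, B6=F, B7=T, B8=T, B8=F, B9=S, B9=E, B10=T
#5 (g=5, v=-1) -> covered: B1=F, B2=F, B3=F, B4=E, B5=F, B6=F, B7=T, B8=F, B9=E, B10=T
union over the pool: B1=T, B1=F, B2=F, B3=F, B4=S, B4=E, B5=F, B6=F, B7=T, B8=T, B8=F, B9=S, B9=E, B10=T, B10=F
uncovered (5 of 20): B2=T, B3=T, B5=T, B6=T, B7=F
Answer: 5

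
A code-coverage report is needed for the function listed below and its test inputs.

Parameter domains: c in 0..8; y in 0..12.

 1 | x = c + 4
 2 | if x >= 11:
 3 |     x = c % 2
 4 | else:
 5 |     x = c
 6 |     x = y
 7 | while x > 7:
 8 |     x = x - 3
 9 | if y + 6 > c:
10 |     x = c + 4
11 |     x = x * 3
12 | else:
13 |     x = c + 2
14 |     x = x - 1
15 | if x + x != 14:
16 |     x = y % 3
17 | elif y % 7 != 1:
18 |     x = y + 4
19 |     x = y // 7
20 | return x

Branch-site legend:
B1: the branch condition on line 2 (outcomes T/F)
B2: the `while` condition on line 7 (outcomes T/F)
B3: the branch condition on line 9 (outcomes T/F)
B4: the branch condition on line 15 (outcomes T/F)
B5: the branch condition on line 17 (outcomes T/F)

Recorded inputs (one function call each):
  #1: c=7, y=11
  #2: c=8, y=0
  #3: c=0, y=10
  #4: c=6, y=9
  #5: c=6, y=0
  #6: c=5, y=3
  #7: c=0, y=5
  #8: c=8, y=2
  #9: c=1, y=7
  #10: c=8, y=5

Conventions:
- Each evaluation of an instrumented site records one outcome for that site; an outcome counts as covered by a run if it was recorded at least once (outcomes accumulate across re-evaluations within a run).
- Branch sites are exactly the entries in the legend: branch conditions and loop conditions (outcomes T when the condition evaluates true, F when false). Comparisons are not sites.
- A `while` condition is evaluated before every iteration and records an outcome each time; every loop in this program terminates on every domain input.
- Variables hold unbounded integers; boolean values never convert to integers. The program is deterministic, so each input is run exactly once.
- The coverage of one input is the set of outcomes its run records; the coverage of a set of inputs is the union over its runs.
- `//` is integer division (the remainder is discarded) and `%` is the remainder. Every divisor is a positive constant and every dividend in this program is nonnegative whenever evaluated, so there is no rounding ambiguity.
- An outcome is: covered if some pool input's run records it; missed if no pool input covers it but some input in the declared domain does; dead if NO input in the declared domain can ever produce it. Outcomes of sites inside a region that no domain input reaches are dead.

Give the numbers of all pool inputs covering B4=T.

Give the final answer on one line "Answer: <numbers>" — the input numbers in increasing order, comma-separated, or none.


input #1 (c=7, y=11): covers B4=T
input #2 (c=8, y=0): covers B4=T
input #3 (c=0, y=10): covers B4=T
input #4 (c=6, y=9): covers B4=T
input #5 (c=6, y=0): misses B4=T
input #6 (c=5, y=3): covers B4=T
input #7 (c=0, y=5): covers B4=T
input #8 (c=8, y=2): covers B4=T
input #9 (c=1, y=7): covers B4=T
input #10 (c=8, y=5): covers B4=T
Answer: 1, 2, 3, 4, 6, 7, 8, 9, 10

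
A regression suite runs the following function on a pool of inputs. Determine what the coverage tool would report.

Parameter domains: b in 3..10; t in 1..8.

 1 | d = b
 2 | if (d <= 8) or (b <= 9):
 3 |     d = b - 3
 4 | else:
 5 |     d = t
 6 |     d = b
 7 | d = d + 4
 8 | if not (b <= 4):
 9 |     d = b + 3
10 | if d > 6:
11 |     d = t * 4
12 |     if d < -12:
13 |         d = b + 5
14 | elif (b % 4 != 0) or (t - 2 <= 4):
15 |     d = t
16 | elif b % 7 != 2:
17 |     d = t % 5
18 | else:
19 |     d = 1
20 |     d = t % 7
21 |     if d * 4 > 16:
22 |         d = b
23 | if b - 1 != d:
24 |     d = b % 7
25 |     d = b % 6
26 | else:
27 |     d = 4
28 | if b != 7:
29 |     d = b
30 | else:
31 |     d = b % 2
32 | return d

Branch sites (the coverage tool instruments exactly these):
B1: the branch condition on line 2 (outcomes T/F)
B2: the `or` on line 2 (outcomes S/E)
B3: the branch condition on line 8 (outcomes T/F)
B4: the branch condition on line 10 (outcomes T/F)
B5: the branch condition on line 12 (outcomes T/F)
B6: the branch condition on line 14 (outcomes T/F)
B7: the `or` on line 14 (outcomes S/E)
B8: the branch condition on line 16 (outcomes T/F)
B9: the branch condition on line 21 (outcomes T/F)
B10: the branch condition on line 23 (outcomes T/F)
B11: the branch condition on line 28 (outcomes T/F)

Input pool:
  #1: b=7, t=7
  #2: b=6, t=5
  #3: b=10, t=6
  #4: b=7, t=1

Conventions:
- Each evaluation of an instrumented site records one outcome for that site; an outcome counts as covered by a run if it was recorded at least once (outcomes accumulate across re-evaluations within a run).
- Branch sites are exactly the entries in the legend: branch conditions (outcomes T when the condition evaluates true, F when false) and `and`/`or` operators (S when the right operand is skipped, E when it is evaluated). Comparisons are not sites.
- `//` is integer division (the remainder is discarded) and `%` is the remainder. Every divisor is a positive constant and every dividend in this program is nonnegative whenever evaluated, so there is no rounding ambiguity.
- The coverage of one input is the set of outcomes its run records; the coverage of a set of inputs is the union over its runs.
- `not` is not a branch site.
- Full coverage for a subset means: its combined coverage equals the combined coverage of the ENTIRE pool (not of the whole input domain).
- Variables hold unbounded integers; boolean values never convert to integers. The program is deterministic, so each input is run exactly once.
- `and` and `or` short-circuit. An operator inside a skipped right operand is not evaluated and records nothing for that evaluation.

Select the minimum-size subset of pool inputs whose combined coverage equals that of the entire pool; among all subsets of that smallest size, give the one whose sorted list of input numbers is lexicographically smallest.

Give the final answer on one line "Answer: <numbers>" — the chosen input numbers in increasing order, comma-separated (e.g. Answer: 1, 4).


run #1 (b=7, t=7) runs B2->S, B1->T, B3->T, B4->T, B5->F, B10->T, B11->F; records B1=T, B2=S, B3=T, B4=T, B5=F, B10=T, B11=F
run #2 (b=6, t=5) runs B2->S, B1->T, B3->T, B4->T, B5->F, B10->T, B11->T; records B1=T, B2=S, B3=T, B4=T, B5=F, B10=T, B11=T
run #3 (b=10, t=6) runs B2->E, B1->F, B3->T, B4->T, B5->F, B10->T, B11->T; records B1=F, B2=E, B3=T, B4=T, B5=F, B10=T, B11=T
run #4 (b=7, t=1) runs B2->S, B1->T, B3->T, B4->T, B5->F, B10->T, B11->F; records B1=T, B2=S, B3=T, B4=T, B5=F, B10=T, B11=F
union over all inputs: B1=T, B1=F, B2=S, B2=E, B3=T, B4=T, B5=F, B10=T, B11=T, B11=F (10 outcomes)
size 1 is not enough: best union over all size-1 subsets is 7/10
size 2: inputs {1, 3} cover all 10 outcomes, and no lexicographically smaller subset of this size does
Answer: 1, 3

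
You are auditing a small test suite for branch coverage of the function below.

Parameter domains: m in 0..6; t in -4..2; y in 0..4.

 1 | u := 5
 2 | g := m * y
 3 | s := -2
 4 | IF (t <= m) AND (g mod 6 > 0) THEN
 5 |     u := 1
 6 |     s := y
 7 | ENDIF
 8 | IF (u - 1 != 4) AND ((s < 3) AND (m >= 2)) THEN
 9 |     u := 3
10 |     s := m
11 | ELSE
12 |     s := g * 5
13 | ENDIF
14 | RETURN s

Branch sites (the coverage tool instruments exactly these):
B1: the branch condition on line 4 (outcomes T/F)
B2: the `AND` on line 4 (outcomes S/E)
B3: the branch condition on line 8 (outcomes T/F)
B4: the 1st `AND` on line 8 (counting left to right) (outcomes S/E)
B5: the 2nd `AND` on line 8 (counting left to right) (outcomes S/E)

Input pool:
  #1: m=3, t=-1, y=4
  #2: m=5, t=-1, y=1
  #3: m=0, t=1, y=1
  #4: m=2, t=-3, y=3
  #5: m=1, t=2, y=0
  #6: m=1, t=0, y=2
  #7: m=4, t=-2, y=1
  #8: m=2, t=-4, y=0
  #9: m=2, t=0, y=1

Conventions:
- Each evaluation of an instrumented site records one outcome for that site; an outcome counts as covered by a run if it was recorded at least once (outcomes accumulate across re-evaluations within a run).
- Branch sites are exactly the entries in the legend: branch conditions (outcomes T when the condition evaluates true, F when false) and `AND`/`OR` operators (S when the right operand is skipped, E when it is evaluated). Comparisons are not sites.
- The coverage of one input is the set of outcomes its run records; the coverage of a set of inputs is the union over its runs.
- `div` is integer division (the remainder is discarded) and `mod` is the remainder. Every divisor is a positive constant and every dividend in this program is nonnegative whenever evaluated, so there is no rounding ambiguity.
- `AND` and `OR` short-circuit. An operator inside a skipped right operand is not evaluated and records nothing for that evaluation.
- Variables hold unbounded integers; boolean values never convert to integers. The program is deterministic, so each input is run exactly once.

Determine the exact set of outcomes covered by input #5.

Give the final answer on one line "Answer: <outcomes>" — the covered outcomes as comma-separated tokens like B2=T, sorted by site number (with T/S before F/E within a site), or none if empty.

Simulating input #5 (m=1, t=2, y=0) step by step:
  B2->S, B1->F, B4->S, B3->F
collecting distinct outcomes: B1=F, B2=S, B3=F, B4=S

Answer: B1=F, B2=S, B3=F, B4=S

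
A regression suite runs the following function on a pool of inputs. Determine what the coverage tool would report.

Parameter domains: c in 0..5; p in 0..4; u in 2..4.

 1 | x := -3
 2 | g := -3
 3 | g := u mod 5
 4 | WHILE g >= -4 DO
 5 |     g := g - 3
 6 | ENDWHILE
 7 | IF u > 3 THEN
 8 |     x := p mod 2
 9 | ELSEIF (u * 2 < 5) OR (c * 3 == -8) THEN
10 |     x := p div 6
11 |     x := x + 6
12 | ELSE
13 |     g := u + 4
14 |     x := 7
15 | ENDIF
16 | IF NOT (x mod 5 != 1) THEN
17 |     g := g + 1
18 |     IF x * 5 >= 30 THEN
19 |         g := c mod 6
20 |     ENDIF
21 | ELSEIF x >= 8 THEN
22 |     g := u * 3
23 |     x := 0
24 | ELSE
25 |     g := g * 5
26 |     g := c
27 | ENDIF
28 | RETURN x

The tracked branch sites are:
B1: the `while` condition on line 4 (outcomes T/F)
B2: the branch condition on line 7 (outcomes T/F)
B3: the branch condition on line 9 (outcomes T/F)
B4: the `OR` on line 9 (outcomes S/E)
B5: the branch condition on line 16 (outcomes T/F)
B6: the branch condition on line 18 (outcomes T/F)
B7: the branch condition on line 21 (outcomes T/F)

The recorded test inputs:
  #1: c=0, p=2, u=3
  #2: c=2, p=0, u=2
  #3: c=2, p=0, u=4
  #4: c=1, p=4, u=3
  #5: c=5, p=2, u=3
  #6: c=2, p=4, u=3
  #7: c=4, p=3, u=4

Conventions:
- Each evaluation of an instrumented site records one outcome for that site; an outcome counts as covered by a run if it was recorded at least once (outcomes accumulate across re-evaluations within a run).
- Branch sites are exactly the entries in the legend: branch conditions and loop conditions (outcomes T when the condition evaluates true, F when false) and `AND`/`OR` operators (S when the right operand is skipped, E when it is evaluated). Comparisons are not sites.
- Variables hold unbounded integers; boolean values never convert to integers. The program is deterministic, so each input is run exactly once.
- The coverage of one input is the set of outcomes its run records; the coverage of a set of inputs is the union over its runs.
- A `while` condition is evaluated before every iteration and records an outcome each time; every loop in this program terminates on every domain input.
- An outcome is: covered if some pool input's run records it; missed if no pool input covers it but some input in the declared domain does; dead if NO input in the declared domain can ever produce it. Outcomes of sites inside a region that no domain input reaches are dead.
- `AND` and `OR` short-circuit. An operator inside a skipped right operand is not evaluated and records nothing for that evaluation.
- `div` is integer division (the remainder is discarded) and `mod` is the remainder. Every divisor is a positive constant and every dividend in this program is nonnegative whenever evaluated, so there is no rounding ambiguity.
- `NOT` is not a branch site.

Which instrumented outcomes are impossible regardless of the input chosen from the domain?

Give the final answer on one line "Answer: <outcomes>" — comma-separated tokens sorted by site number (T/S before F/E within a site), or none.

sweeping the full domain (90 inputs) for each outcome:
  B7=T: no domain input ever produces it -> dead
  reachable outcomes have witnesses, e.g. B1=T (e.g. c=0, p=0, u=2), B1=F (e.g. c=0, p=0, u=2), B2=T (e.g. c=0, p=0, u=4), B2=F (e.g. c=0, p=0, u=2)

Answer: B7=T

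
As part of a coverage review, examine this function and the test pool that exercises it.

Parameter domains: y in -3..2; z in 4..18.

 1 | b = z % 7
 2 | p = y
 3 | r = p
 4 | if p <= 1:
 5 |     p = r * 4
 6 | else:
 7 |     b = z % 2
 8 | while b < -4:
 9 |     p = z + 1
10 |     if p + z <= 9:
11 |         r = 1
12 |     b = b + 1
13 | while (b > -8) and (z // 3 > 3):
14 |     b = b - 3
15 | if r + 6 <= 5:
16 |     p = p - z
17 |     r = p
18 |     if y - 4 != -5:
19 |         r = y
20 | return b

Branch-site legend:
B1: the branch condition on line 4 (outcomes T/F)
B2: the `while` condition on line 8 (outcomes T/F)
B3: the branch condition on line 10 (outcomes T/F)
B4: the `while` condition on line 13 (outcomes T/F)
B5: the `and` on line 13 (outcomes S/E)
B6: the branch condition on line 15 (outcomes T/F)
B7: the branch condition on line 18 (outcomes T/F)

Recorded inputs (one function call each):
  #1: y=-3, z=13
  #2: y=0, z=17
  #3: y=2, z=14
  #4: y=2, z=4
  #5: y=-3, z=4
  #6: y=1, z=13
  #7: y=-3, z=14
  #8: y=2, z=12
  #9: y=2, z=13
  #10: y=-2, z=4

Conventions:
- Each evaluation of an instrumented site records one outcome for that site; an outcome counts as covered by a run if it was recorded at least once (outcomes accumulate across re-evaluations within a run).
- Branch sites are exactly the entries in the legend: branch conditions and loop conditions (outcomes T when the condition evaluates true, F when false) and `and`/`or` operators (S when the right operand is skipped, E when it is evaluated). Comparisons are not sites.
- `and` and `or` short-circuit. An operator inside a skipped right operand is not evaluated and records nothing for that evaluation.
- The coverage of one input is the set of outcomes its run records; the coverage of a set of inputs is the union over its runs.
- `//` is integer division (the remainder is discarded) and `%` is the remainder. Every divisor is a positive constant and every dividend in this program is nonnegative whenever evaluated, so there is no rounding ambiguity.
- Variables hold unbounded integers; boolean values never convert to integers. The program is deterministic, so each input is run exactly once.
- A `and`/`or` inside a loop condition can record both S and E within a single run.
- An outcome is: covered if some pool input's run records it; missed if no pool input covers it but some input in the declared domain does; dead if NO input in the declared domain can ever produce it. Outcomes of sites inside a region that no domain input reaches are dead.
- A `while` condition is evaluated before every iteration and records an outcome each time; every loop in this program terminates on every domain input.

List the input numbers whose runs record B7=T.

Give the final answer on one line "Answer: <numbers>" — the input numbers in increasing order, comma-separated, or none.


input #1 (y=-3, z=13): hits B7=T
input #2 (y=0, z=17): never hits B7=T
input #3 (y=2, z=14): never hits B7=T
input #4 (y=2, z=4): never hits B7=T
input #5 (y=-3, z=4): hits B7=T
input #6 (y=1, z=13): never hits B7=T
input #7 (y=-3, z=14): hits B7=T
input #8 (y=2, z=12): never hits B7=T
input #9 (y=2, z=13): never hits B7=T
input #10 (y=-2, z=4): hits B7=T
Answer: 1, 5, 7, 10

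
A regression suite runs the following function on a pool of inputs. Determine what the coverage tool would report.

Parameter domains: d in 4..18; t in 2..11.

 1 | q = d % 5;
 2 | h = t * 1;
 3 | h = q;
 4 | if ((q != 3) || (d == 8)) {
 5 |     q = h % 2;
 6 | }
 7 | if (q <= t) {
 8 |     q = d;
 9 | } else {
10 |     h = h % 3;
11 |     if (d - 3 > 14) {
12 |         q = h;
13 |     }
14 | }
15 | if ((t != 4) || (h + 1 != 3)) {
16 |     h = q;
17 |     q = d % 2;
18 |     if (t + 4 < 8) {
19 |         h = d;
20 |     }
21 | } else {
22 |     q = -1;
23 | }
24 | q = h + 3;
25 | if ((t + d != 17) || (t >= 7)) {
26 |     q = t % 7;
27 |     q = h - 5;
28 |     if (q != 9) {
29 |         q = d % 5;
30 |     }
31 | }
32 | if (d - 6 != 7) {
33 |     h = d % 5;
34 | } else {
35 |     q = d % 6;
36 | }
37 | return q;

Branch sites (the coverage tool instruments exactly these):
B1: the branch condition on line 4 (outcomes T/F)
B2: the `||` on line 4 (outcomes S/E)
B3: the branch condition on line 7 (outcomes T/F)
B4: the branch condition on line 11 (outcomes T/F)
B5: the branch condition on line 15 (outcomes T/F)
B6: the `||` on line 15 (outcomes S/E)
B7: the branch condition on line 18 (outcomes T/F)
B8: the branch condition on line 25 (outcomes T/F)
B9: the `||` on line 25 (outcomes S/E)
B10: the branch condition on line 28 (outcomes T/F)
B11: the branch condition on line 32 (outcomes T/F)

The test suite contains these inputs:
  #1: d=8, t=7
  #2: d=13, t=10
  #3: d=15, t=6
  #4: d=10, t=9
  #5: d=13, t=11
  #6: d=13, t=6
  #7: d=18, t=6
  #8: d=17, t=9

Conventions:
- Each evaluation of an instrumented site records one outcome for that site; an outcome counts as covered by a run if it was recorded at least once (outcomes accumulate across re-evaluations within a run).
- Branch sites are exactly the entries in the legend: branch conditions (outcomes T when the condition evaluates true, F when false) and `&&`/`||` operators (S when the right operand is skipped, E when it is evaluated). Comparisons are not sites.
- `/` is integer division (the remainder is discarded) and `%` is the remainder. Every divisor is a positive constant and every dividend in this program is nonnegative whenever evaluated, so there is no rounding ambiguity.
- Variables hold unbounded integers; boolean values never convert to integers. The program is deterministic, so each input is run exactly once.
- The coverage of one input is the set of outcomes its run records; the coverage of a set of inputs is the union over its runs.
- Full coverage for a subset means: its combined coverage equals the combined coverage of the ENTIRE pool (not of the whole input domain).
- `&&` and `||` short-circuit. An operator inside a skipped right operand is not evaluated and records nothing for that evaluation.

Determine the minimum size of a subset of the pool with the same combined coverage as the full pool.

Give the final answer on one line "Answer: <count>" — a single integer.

test 1 (d=8, t=7) hits B1=T, B2=E, B3=T, B5=T, B6=S, B7=F, B8=T, B9=S, B10=T, B11=T
test 2 (d=13, t=10) hits B1=F, B2=E, B3=T, B5=T, B6=S, B7=F, B8=T, B9=S, B10=T, B11=F
test 3 (d=15, t=6) hits B1=T, B2=S, B3=T, B5=T, B6=S, B7=F, B8=T, B9=S, B10=T, B11=T
test 4 (d=10, t=9) hits B1=T, B2=S, B3=T, B5=T, B6=S, B7=F, B8=T, B9=S, B10=T, B11=T
test 5 (d=13, t=11) hits B1=F, B2=E, B3=T, B5=T, B6=S, B7=F, B8=T, B9=S, B10=T, B11=F
test 6 (d=13, t=6) hits B1=F, B2=E, B3=T, B5=T, B6=S, B7=F, B8=T, B9=S, B10=T, B11=F
test 7 (d=18, t=6) hits B1=F, B2=E, B3=T, B5=T, B6=S, B7=F, B8=T, B9=S, B10=T, B11=T
test 8 (d=17, t=9) hits B1=T, B2=S, B3=T, B5=T, B6=S, B7=F, B8=T, B9=S, B10=T, B11=T
pool-wide coverage (13 outcomes): B1=T, B1=F, B2=S, B2=E, B3=T, B5=T, B6=S, B7=F, B8=T, B9=S, B10=T, B11=T, B11=F
size 1 is not enough: best union over all size-1 subsets is 10/13
at size 2, {2, 3} reaches all 13 outcomes; every lexicographically earlier size-2 subset fails

Answer: 2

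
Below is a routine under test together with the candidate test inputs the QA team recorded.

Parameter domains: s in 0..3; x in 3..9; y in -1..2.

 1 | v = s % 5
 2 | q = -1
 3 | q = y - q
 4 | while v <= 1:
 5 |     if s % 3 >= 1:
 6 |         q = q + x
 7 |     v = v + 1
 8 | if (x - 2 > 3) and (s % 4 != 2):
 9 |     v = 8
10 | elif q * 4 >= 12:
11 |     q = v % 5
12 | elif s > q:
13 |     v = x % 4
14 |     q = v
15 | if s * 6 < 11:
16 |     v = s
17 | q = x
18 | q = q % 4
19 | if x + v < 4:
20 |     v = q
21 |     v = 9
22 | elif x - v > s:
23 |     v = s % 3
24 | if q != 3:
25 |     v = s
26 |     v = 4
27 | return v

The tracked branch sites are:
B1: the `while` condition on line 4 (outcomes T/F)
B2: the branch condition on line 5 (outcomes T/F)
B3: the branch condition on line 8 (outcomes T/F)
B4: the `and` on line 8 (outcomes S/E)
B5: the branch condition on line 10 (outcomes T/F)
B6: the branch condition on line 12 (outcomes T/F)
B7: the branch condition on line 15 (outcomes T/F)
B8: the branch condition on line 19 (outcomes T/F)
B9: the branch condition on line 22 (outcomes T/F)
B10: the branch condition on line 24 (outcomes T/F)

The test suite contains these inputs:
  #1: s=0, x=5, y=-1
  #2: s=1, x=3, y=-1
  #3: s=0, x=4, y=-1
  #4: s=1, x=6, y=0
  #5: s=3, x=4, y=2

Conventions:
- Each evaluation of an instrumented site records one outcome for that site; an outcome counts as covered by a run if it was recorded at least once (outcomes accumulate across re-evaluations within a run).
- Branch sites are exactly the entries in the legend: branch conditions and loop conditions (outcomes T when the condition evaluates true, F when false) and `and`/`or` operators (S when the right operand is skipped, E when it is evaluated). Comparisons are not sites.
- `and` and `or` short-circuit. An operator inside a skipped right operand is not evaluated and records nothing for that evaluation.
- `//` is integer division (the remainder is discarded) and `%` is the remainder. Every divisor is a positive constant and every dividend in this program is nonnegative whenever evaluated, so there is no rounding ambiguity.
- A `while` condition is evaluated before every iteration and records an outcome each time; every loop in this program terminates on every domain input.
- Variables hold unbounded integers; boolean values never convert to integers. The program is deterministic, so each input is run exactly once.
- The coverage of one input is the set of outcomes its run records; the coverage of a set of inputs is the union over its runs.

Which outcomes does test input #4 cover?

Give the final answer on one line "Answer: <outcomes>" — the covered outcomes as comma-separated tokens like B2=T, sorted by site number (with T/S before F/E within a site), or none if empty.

Simulating input #4 (s=1, x=6, y=0) step by step:
  B1->T, B2->T, B1->F, B4->E, B3->T, B7->T, B8->F, B9->T, B10->T
deduplicating events, the covered set is: B1=T, B1=F, B2=T, B3=T, B4=E, B7=T, B8=F, B9=T, B10=T

Answer: B1=T, B1=F, B2=T, B3=T, B4=E, B7=T, B8=F, B9=T, B10=T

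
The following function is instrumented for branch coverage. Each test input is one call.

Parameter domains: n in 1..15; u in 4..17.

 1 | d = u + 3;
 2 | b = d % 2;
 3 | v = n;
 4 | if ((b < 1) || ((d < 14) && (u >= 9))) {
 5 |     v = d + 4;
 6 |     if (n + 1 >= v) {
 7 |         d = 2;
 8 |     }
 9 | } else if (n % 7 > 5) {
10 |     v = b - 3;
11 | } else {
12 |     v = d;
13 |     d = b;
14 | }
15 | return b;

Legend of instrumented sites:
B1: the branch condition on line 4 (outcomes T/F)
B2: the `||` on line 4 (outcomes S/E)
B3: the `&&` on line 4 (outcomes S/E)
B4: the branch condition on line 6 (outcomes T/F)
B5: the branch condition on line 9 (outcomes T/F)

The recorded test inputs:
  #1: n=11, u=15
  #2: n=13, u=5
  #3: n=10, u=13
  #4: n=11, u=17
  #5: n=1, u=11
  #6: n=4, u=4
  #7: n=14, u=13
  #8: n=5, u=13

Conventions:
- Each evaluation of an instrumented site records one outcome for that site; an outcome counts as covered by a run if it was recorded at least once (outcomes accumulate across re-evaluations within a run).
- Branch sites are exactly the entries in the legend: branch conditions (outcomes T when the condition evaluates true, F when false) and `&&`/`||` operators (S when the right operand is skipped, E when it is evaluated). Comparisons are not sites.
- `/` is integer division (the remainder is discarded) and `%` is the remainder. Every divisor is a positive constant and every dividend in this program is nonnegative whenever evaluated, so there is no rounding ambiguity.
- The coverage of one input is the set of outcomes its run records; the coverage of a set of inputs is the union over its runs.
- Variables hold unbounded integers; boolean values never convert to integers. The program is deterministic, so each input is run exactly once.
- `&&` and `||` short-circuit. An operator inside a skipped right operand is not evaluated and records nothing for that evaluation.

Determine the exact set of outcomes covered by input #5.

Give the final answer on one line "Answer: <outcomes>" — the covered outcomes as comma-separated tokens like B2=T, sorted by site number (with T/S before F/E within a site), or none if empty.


Simulating input #5 (n=1, u=11) step by step:
  B2->S, B1->T, B4->F
as a set, this run covers: B1=T, B2=S, B4=F
Answer: B1=T, B2=S, B4=F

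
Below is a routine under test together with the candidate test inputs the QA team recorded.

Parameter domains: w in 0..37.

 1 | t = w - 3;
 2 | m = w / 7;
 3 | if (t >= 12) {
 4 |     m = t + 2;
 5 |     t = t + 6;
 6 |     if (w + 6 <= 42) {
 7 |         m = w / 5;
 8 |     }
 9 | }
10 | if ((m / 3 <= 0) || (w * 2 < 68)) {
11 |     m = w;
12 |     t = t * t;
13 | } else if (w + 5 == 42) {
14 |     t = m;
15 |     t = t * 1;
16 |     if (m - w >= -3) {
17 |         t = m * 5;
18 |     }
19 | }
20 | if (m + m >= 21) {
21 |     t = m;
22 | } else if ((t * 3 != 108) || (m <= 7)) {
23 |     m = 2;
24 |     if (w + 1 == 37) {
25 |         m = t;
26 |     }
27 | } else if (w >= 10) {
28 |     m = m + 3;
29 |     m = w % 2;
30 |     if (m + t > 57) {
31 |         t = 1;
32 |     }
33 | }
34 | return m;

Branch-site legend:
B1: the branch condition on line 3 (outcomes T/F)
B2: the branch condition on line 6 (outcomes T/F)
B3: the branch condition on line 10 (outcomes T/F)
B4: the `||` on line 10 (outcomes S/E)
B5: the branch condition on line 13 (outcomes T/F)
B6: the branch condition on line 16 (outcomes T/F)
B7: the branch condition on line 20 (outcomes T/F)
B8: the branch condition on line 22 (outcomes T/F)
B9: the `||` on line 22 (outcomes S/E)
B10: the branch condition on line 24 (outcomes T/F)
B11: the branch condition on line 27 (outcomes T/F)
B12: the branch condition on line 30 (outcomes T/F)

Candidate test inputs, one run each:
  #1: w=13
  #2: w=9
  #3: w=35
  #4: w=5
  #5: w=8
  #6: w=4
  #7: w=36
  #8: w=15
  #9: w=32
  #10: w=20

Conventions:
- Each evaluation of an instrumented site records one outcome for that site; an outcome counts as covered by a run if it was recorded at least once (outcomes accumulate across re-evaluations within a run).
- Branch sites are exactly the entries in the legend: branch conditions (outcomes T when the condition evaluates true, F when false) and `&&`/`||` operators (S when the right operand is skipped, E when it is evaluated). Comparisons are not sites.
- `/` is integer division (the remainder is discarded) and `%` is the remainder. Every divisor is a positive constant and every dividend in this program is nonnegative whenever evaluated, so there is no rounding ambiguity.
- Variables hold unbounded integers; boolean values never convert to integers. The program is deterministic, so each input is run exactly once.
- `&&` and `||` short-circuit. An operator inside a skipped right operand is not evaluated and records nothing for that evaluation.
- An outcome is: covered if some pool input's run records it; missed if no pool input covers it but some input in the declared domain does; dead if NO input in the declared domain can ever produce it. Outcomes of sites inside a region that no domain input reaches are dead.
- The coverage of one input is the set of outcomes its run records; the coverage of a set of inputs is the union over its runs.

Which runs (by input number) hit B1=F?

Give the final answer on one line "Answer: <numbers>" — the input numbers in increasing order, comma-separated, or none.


input #1 (w=13): produces B1=F
input #2 (w=9): produces B1=F
input #3 (w=35): does not produce B1=F
input #4 (w=5): produces B1=F
input #5 (w=8): produces B1=F
input #6 (w=4): produces B1=F
input #7 (w=36): does not produce B1=F
input #8 (w=15): does not produce B1=F
input #9 (w=32): does not produce B1=F
input #10 (w=20): does not produce B1=F
Answer: 1, 2, 4, 5, 6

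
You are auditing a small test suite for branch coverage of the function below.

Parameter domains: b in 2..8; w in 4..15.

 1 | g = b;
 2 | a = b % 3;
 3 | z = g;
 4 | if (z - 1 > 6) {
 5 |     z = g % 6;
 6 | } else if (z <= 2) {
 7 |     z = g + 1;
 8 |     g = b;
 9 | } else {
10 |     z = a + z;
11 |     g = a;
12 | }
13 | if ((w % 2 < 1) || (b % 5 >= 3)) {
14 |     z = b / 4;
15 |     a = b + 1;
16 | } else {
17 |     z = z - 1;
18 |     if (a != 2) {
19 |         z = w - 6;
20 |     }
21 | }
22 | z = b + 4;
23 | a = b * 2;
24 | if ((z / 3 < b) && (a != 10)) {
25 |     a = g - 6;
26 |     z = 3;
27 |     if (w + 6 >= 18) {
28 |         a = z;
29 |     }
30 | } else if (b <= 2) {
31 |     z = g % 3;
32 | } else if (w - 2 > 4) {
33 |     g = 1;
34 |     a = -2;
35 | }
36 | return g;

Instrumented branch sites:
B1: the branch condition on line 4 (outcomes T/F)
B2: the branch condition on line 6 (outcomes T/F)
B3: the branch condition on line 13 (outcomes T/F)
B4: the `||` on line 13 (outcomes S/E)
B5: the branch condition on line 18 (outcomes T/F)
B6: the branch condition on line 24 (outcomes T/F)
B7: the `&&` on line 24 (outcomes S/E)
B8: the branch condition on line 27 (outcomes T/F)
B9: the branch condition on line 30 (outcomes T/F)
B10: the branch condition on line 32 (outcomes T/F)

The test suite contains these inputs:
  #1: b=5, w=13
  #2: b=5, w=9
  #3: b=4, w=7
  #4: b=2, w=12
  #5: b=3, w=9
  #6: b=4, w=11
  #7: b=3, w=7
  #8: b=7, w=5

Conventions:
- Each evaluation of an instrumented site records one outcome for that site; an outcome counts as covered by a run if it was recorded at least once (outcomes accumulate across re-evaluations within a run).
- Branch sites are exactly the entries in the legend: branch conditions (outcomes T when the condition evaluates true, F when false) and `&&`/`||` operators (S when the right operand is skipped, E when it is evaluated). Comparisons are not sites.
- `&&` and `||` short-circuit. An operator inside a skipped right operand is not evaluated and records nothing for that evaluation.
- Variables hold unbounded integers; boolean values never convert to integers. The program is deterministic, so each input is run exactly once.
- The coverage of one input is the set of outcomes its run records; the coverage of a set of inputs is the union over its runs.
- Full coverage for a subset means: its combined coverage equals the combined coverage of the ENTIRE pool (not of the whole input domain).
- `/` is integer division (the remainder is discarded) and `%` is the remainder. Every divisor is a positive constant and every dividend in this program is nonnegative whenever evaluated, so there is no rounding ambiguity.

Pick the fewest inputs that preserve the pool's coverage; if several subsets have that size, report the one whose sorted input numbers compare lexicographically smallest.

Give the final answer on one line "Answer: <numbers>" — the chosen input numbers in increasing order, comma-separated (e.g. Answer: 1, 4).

#1 (b=5, w=13) -> B1->F, B2->F, B4->E, B3->F, B5->F, B7->E, B6->F, B9->F, B10->T; covered: B1=F, B2=F, B3=F, B4=E, B5=F, B6=F, B7=E, B9=F, B10=T
#2 (b=5, w=9) -> B1->F, B2->F, B4->E, B3->F, B5->F, B7->E, B6->F, B9->F, B10->T; covered: B1=F, B2=F, B3=F, B4=E, B5=F, B6=F, B7=E, B9=F, B10=T
#3 (b=4, w=7) -> B1->F, B2->F, B4->E, B3->T, B7->E, B6->T, B8->F; covered: B1=F, B2=F, B3=T, B4=E, B6=T, B7=E, B8=F
#4 (b=2, w=12) -> B1->F, B2->T, B4->S, B3->T, B7->S, B6->F, B9->T; covered: B1=F, B2=T, B3=T, B4=S, B6=F, B7=S, B9=T
#5 (b=3, w=9) -> B1->F, B2->F, B4->E, B3->T, B7->E, B6->T, B8->F; covered: B1=F, B2=F, B3=T, B4=E, B6=T, B7=E, B8=F
#6 (b=4, w=11) -> B1->F, B2->F, B4->E, B3->T, B7->E, B6->T, B8->F; covered: B1=F, B2=F, B3=T, B4=E, B6=T, B7=E, B8=F
#7 (b=3, w=7) -> B1->F, B2->F, B4->E, B3->T, B7->E, B6->T, B8->F; covered: B1=F, B2=F, B3=T, B4=E, B6=T, B7=E, B8=F
#8 (b=7, w=5) -> B1->F, B2->F, B4->E, B3->F, B5->T, B7->E, B6->T, B8->F; covered: B1=F, B2=F, B3=F, B4=E, B5=T, B6=T, B7=E, B8=F
union over all inputs: B1=F, B2=T, B2=F, B3=T, B3=F, B4=S, B4=E, B5=T, B5=F, B6=T, B6=F, B7=S, B7=E, B8=F, B9=T, B9=F, B10=T (17 outcomes)
no size-1 subset reaches all 17 outcomes (best union: 9/17)
no size-2 subset reaches all 17 outcomes (best union: 14/17)
the canonical winner is {1, 4, 8}: size 3, full 17-outcome coverage, earliest index list among size-3 covers

Answer: 1, 4, 8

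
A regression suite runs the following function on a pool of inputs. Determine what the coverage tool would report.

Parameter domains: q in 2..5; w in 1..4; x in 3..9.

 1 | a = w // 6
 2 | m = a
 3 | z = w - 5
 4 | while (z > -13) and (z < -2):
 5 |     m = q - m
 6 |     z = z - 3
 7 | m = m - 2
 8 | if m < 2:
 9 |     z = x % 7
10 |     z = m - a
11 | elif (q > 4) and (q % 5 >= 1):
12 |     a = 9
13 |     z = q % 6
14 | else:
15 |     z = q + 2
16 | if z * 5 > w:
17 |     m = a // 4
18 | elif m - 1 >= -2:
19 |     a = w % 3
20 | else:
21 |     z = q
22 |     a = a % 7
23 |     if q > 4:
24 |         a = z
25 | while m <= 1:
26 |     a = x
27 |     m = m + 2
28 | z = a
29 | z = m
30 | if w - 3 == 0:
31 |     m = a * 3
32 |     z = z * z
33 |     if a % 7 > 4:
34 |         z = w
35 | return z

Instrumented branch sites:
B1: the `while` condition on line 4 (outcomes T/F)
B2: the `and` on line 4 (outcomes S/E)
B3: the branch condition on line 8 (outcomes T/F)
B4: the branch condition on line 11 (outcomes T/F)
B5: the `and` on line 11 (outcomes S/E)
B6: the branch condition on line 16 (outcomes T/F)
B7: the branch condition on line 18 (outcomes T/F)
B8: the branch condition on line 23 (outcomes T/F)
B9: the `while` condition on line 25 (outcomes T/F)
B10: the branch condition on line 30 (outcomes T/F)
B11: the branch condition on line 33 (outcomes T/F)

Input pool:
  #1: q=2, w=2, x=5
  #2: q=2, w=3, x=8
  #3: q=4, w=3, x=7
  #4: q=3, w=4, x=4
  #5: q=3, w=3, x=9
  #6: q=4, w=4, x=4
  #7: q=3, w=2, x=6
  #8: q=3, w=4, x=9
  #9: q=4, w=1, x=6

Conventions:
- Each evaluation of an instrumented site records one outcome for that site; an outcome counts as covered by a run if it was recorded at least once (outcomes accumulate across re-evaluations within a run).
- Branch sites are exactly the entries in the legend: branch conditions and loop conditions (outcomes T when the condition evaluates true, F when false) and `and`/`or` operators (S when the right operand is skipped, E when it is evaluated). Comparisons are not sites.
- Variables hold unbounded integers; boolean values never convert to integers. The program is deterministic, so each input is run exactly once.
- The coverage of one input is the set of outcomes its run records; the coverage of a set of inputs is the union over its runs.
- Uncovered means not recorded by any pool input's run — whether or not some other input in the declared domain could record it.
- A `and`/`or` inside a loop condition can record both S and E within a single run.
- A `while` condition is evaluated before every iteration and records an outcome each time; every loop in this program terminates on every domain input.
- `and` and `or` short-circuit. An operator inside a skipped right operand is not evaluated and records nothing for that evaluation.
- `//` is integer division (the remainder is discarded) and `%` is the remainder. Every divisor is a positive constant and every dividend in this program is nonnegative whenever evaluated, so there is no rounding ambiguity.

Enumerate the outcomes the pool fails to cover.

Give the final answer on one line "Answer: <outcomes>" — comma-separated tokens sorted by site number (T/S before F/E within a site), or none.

input #1, q=2, w=2, x=5: outcomes B1=T, B1=F, B2=S, B2=E, B3=T, B6=F, B7=F, B8=F, B9=T, B9=F, B10=F
input #2, q=2, w=3, x=8: outcomes B1=F, B2=E, B3=T, B6=F, B7=F, B8=F, B9=T, B9=F, B10=T, B11=F
input #3, q=4, w=3, x=7: outcomes B1=F, B2=E, B3=T, B6=F, B7=F, B8=F, B9=T, B9=F, B10=T, B11=F
input #4, q=3, w=4, x=4: outcomes B1=F, B2=E, B3=T, B6=F, B7=F, B8=F, B9=T, B9=F, B10=F
input #5, q=3, w=3, x=9: outcomes B1=F, B2=E, B3=T, B6=F, B7=F, B8=F, B9=T, B9=F, B10=T, B11=F
input #6, q=4, w=4, x=4: outcomes B1=F, B2=E, B3=T, B6=F, B7=F, B8=F, B9=T, B9=F, B10=F
input #7, q=3, w=2, x=6: outcomes B1=T, B1=F, B2=S, B2=E, B3=T, B6=F, B7=F, B8=F, B9=T, B9=F, B10=F
input #8, q=3, w=4, x=9: outcomes B1=F, B2=E, B3=T, B6=F, B7=F, B8=F, B9=T, B9=F, B10=F
input #9, q=4, w=1, x=6: outcomes B1=T, B1=F, B2=S, B2=E, B3=F, B4=F, B5=S, B6=T, B9=T, B9=F, B10=F
union over the pool: B1=T, B1=F, B2=S, B2=E, B3=T, B3=F, B4=F, B5=S, B6=T, B6=F, B7=F, B8=F, B9=T, B9=F, B10=T, B10=F, B11=F
uncovered (5 of 22): B4=T, B5=E, B7=T, B8=T, B11=T

Answer: B4=T, B5=E, B7=T, B8=T, B11=T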